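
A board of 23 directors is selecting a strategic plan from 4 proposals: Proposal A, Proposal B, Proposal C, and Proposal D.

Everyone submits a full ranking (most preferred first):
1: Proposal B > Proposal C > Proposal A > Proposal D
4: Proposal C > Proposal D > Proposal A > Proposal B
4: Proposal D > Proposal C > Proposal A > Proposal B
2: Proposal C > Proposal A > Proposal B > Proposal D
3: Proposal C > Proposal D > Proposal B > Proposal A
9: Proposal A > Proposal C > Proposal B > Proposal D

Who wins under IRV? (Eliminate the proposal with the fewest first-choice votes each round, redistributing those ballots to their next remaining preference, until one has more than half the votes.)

Round 1: Proposal A 9, Proposal B 1, Proposal C 9, Proposal D 4. Proposal B eliminated.
Round 2: Proposal A 9, Proposal C 10, Proposal D 4. Proposal D eliminated.
Round 3: Proposal A 9, Proposal C 14. Proposal C has a majority (≥12).

Proposal C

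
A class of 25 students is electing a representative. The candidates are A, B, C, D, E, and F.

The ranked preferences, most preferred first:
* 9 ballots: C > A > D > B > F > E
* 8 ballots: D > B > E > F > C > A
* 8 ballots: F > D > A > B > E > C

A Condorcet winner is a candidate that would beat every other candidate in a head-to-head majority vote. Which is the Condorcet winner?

D

D vs A: 16–9
D vs B: 25–0
D vs C: 16–9
D vs E: 25–0
D vs F: 17–8
D beats every other candidate.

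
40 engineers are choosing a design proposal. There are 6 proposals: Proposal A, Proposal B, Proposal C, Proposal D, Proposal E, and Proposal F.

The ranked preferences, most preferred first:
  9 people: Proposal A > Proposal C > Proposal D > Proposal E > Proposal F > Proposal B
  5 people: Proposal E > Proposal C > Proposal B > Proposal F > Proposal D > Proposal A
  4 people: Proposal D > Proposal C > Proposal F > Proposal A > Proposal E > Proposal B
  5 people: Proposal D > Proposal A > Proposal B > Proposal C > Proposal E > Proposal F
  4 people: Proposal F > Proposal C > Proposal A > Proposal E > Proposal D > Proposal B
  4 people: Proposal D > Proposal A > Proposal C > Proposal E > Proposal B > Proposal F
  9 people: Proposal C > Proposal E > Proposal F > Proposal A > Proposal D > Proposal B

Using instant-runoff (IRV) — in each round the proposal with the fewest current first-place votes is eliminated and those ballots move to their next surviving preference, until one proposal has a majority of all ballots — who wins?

Proposal C

Round 1: Proposal A 9, Proposal B 0, Proposal C 9, Proposal D 13, Proposal E 5, Proposal F 4. Proposal B eliminated.
Round 2: Proposal A 9, Proposal C 9, Proposal D 13, Proposal E 5, Proposal F 4. Proposal F eliminated.
Round 3: Proposal A 9, Proposal C 13, Proposal D 13, Proposal E 5. Proposal E eliminated.
Round 4: Proposal A 9, Proposal C 18, Proposal D 13. Proposal A eliminated.
Round 5: Proposal C 27, Proposal D 13. Proposal C has a majority (≥21).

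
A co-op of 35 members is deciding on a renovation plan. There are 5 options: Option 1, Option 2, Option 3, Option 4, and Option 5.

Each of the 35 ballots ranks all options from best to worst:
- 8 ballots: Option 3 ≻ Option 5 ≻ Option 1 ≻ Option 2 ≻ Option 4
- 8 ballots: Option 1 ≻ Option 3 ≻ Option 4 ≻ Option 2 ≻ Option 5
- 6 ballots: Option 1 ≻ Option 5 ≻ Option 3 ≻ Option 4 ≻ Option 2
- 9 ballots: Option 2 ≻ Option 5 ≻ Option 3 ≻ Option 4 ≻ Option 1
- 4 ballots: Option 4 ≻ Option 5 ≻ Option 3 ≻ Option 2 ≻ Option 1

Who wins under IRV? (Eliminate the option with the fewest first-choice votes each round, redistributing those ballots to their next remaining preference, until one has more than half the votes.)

Option 3

Round 1: Option 1 14, Option 2 9, Option 3 8, Option 4 4, Option 5 0. Option 5 eliminated.
Round 2: Option 1 14, Option 2 9, Option 3 8, Option 4 4. Option 4 eliminated.
Round 3: Option 1 14, Option 2 9, Option 3 12. Option 2 eliminated.
Round 4: Option 1 14, Option 3 21. Option 3 has a majority (≥18).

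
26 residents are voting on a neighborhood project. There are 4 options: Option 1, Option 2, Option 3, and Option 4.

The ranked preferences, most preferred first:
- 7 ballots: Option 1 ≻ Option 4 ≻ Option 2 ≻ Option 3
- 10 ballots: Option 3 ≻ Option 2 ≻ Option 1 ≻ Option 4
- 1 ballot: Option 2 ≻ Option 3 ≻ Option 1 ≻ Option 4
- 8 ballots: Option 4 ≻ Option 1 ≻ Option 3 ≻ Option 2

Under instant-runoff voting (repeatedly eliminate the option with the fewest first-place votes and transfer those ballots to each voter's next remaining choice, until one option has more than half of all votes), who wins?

Option 4

Round 1: Option 1 7, Option 2 1, Option 3 10, Option 4 8. Option 2 eliminated.
Round 2: Option 1 7, Option 3 11, Option 4 8. Option 1 eliminated.
Round 3: Option 3 11, Option 4 15. Option 4 has a majority (≥14).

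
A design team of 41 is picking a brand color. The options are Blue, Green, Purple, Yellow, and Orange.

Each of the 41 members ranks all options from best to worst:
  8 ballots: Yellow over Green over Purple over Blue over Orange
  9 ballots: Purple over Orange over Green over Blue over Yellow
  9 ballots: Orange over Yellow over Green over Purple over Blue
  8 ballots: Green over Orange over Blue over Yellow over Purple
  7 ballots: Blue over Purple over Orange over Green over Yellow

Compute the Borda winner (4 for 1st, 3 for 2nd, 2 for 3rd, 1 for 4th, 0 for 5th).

Orange

Blue: 8×1 + 9×1 + 9×0 + 8×2 + 7×4 = 61
Green: 8×3 + 9×2 + 9×2 + 8×4 + 7×1 = 99
Purple: 8×2 + 9×4 + 9×1 + 8×0 + 7×3 = 82
Yellow: 8×4 + 9×0 + 9×3 + 8×1 + 7×0 = 67
Orange: 8×0 + 9×3 + 9×4 + 8×3 + 7×2 = 101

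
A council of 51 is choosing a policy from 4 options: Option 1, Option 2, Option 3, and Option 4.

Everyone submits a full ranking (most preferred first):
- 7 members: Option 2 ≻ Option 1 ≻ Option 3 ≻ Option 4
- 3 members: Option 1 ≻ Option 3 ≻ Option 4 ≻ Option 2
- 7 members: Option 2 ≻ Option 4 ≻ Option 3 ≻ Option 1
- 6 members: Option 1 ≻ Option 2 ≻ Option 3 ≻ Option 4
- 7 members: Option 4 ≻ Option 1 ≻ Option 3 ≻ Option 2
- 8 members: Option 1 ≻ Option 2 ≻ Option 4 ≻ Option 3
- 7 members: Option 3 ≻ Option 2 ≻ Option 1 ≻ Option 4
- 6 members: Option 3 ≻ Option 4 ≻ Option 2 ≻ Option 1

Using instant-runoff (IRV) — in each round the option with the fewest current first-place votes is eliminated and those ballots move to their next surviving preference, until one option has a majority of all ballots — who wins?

Round 1: Option 1 17, Option 2 14, Option 3 13, Option 4 7. Option 4 eliminated.
Round 2: Option 1 24, Option 2 14, Option 3 13. Option 3 eliminated.
Round 3: Option 1 24, Option 2 27. Option 2 has a majority (≥26).

Option 2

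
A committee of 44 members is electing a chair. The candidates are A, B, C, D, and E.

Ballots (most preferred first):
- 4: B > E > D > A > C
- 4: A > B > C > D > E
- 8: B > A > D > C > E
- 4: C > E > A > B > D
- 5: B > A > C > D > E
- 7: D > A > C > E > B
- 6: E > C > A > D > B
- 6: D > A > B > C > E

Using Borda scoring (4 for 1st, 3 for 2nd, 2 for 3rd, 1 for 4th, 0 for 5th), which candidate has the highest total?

A: 4×1 + 4×4 + 8×3 + 4×2 + 5×3 + 7×3 + 6×2 + 6×3 = 118
B: 4×4 + 4×3 + 8×4 + 4×1 + 5×4 + 7×0 + 6×0 + 6×2 = 96
C: 4×0 + 4×2 + 8×1 + 4×4 + 5×2 + 7×2 + 6×3 + 6×1 = 80
D: 4×2 + 4×1 + 8×2 + 4×0 + 5×1 + 7×4 + 6×1 + 6×4 = 91
E: 4×3 + 4×0 + 8×0 + 4×3 + 5×0 + 7×1 + 6×4 + 6×0 = 55

A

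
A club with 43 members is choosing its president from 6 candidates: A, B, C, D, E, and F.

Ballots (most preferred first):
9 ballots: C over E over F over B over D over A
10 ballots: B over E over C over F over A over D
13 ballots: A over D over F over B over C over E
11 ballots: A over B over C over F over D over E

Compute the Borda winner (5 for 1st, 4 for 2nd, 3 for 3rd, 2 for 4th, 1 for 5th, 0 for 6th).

A: 9×0 + 10×1 + 13×5 + 11×5 = 130
B: 9×2 + 10×5 + 13×2 + 11×4 = 138
C: 9×5 + 10×3 + 13×1 + 11×3 = 121
D: 9×1 + 10×0 + 13×4 + 11×1 = 72
E: 9×4 + 10×4 + 13×0 + 11×0 = 76
F: 9×3 + 10×2 + 13×3 + 11×2 = 108

B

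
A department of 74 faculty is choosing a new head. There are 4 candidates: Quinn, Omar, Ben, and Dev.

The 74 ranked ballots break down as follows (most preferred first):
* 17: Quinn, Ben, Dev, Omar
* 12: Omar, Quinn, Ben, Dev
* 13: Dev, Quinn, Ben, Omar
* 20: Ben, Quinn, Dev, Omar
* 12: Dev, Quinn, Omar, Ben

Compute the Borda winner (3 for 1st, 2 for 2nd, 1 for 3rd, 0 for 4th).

Quinn

Quinn: 17×3 + 12×2 + 13×2 + 20×2 + 12×2 = 165
Omar: 17×0 + 12×3 + 13×0 + 20×0 + 12×1 = 48
Ben: 17×2 + 12×1 + 13×1 + 20×3 + 12×0 = 119
Dev: 17×1 + 12×0 + 13×3 + 20×1 + 12×3 = 112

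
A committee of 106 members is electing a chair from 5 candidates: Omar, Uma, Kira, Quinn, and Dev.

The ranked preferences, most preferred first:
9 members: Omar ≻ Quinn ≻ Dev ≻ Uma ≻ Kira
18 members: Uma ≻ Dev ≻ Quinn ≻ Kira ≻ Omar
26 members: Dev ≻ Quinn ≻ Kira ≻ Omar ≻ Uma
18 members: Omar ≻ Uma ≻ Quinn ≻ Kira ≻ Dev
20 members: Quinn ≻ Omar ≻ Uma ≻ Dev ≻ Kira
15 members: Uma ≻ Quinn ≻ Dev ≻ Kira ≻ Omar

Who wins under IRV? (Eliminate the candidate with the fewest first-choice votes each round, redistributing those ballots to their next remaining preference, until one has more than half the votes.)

Round 1: Omar 27, Uma 33, Kira 0, Quinn 20, Dev 26. Kira eliminated.
Round 2: Omar 27, Uma 33, Quinn 20, Dev 26. Quinn eliminated.
Round 3: Omar 47, Uma 33, Dev 26. Dev eliminated.
Round 4: Omar 73, Uma 33. Omar has a majority (≥54).

Omar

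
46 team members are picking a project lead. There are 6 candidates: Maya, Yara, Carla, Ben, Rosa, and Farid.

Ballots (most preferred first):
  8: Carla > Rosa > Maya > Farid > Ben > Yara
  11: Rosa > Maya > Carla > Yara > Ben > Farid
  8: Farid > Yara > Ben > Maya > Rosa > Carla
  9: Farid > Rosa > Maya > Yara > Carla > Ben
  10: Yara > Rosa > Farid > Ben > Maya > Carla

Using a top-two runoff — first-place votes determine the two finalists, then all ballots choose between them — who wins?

Rosa

Round 1 first-place votes: Maya 0, Yara 10, Carla 8, Ben 0, Rosa 11, Farid 17. Farid and Rosa advance.
Runoff: Farid is ranked above Rosa on 17 ballots, Rosa above Farid on 29.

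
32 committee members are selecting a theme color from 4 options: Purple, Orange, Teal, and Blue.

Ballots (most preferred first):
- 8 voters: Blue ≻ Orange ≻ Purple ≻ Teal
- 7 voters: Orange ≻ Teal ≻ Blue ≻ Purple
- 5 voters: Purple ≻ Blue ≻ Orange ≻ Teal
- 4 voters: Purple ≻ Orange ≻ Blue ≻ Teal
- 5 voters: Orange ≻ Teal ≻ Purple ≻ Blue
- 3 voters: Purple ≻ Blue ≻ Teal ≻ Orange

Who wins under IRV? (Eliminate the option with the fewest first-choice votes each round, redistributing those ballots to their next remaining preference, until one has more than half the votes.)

Round 1: Purple 12, Orange 12, Teal 0, Blue 8. Teal eliminated.
Round 2: Purple 12, Orange 12, Blue 8. Blue eliminated.
Round 3: Purple 12, Orange 20. Orange has a majority (≥17).

Orange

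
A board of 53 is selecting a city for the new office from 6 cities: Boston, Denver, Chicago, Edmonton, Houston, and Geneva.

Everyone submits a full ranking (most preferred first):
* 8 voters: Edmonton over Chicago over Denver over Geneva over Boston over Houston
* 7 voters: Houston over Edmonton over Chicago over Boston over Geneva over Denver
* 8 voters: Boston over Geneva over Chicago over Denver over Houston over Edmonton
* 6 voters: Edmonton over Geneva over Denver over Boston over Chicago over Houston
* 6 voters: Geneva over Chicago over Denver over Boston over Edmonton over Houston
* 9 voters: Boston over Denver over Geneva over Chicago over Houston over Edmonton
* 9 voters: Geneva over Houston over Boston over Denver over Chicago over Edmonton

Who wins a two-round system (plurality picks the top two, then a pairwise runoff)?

Geneva

Round 1 first-place votes: Boston 17, Denver 0, Chicago 0, Edmonton 14, Houston 7, Geneva 15. Boston and Geneva advance.
Runoff: Boston is ranked above Geneva on 24 ballots, Geneva above Boston on 29.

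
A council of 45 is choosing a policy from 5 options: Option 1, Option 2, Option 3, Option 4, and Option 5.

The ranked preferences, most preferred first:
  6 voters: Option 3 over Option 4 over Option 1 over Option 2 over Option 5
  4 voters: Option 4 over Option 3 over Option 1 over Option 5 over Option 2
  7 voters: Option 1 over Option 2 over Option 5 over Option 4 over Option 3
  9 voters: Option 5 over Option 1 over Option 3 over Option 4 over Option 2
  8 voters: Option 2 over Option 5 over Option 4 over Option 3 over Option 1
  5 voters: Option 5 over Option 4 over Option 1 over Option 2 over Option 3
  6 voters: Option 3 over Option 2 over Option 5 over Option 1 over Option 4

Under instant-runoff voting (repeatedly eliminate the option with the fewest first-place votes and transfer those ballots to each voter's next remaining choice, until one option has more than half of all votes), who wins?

Round 1: Option 1 7, Option 2 8, Option 3 12, Option 4 4, Option 5 14. Option 4 eliminated.
Round 2: Option 1 7, Option 2 8, Option 3 16, Option 5 14. Option 1 eliminated.
Round 3: Option 2 15, Option 3 16, Option 5 14. Option 5 eliminated.
Round 4: Option 2 20, Option 3 25. Option 3 has a majority (≥23).

Option 3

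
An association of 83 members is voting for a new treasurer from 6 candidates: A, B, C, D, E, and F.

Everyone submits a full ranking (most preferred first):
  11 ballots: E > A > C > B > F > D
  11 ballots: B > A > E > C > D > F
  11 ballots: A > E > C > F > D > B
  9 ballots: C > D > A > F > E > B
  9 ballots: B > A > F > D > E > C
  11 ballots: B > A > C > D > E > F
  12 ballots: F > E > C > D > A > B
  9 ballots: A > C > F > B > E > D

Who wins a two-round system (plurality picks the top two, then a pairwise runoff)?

Round 1 first-place votes: A 20, B 31, C 9, D 0, E 11, F 12. B and A advance.
Runoff: B is ranked above A on 31 ballots, A above B on 52.

A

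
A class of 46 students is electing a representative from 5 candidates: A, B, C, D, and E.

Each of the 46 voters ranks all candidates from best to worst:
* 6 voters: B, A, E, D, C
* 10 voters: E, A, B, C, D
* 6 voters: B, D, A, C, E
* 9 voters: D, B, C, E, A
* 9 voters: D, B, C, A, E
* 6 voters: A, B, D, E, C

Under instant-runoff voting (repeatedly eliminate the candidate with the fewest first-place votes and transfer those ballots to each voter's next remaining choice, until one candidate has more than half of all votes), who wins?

B

Round 1: A 6, B 12, C 0, D 18, E 10. C eliminated.
Round 2: A 6, B 12, D 18, E 10. A eliminated.
Round 3: B 18, D 18, E 10. E eliminated.
Round 4: B 28, D 18. B has a majority (≥24).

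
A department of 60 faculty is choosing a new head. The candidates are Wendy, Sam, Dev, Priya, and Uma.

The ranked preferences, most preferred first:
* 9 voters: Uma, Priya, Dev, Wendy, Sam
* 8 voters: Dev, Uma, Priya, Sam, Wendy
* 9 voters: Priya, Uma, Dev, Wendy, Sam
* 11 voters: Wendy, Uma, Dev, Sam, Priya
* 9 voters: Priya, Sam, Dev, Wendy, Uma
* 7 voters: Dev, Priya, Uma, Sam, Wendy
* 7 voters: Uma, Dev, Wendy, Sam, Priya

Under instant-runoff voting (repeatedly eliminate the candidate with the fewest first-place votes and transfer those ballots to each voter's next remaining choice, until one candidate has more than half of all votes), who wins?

Round 1: Wendy 11, Sam 0, Dev 15, Priya 18, Uma 16. Sam eliminated.
Round 2: Wendy 11, Dev 15, Priya 18, Uma 16. Wendy eliminated.
Round 3: Dev 15, Priya 18, Uma 27. Dev eliminated.
Round 4: Priya 25, Uma 35. Uma has a majority (≥31).

Uma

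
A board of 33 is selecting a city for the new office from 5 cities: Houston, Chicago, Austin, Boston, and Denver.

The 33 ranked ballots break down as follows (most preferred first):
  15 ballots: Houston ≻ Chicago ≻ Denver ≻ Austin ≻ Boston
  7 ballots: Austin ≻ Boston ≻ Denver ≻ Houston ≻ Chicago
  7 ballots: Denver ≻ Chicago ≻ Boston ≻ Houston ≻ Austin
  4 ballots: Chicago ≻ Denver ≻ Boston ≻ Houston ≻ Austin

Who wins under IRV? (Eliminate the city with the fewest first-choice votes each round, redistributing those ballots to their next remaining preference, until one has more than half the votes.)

Round 1: Houston 15, Chicago 4, Austin 7, Boston 0, Denver 7. Boston eliminated.
Round 2: Houston 15, Chicago 4, Austin 7, Denver 7. Chicago eliminated.
Round 3: Houston 15, Austin 7, Denver 11. Austin eliminated.
Round 4: Houston 15, Denver 18. Denver has a majority (≥17).

Denver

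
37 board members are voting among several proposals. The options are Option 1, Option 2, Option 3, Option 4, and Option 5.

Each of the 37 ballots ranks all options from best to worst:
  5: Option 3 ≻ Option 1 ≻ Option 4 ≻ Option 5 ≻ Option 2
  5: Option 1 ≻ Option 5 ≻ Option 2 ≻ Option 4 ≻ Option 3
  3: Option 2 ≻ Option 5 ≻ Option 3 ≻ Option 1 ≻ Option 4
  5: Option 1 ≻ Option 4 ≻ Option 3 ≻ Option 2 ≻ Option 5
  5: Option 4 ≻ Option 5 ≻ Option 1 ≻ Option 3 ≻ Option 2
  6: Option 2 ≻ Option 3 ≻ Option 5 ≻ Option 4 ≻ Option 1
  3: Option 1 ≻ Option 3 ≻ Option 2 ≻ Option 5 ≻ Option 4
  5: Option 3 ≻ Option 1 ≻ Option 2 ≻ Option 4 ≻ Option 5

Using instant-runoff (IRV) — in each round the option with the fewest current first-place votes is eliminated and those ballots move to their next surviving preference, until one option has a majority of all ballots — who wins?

Option 3

Round 1: Option 1 13, Option 2 9, Option 3 10, Option 4 5, Option 5 0. Option 5 eliminated.
Round 2: Option 1 13, Option 2 9, Option 3 10, Option 4 5. Option 4 eliminated.
Round 3: Option 1 18, Option 2 9, Option 3 10. Option 2 eliminated.
Round 4: Option 1 18, Option 3 19. Option 3 has a majority (≥19).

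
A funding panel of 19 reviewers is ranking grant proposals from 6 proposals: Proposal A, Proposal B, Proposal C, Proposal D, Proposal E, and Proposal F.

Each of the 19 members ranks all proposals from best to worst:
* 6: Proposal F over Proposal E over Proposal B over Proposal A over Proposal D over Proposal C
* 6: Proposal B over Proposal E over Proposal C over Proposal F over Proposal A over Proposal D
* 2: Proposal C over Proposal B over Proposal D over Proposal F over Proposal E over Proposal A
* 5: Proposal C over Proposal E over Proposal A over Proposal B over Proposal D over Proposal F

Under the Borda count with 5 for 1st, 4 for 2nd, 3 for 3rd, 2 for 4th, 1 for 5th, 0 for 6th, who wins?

Proposal E

Proposal A: 6×2 + 6×1 + 2×0 + 5×3 = 33
Proposal B: 6×3 + 6×5 + 2×4 + 5×2 = 66
Proposal C: 6×0 + 6×3 + 2×5 + 5×5 = 53
Proposal D: 6×1 + 6×0 + 2×3 + 5×1 = 17
Proposal E: 6×4 + 6×4 + 2×1 + 5×4 = 70
Proposal F: 6×5 + 6×2 + 2×2 + 5×0 = 46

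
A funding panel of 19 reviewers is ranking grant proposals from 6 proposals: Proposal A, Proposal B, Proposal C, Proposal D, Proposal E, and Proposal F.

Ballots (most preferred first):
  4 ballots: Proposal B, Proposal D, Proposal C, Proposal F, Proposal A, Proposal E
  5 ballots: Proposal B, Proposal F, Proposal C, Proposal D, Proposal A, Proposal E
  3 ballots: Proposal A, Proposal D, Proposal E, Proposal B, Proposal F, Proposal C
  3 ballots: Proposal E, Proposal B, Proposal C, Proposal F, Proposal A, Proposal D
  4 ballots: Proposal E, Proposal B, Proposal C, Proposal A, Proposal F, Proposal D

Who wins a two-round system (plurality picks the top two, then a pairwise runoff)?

Round 1 first-place votes: Proposal A 3, Proposal B 9, Proposal C 0, Proposal D 0, Proposal E 7, Proposal F 0. Proposal B and Proposal E advance.
Runoff: Proposal B is ranked above Proposal E on 9 ballots, Proposal E above Proposal B on 10.

Proposal E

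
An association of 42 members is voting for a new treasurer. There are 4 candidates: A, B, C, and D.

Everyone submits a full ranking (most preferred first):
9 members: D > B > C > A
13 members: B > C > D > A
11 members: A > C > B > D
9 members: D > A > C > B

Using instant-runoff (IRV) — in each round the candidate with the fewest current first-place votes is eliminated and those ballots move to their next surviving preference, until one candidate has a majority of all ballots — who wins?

B

Round 1: A 11, B 13, C 0, D 18. C eliminated.
Round 2: A 11, B 13, D 18. A eliminated.
Round 3: B 24, D 18. B has a majority (≥22).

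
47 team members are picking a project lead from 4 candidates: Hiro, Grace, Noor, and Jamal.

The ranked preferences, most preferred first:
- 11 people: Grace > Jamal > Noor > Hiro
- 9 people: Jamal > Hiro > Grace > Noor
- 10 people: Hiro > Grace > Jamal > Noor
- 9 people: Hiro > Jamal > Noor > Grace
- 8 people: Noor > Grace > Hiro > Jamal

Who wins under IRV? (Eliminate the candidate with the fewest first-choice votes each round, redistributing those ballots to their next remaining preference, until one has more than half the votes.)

Hiro

Round 1: Hiro 19, Grace 11, Noor 8, Jamal 9. Noor eliminated.
Round 2: Hiro 19, Grace 19, Jamal 9. Jamal eliminated.
Round 3: Hiro 28, Grace 19. Hiro has a majority (≥24).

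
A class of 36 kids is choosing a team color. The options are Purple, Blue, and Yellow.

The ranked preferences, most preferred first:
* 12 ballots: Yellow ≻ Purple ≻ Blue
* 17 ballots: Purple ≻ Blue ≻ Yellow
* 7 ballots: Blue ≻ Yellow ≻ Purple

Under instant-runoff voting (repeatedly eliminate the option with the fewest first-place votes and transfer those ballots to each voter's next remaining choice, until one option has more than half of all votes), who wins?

Round 1: Purple 17, Blue 7, Yellow 12. Blue eliminated.
Round 2: Purple 17, Yellow 19. Yellow has a majority (≥19).

Yellow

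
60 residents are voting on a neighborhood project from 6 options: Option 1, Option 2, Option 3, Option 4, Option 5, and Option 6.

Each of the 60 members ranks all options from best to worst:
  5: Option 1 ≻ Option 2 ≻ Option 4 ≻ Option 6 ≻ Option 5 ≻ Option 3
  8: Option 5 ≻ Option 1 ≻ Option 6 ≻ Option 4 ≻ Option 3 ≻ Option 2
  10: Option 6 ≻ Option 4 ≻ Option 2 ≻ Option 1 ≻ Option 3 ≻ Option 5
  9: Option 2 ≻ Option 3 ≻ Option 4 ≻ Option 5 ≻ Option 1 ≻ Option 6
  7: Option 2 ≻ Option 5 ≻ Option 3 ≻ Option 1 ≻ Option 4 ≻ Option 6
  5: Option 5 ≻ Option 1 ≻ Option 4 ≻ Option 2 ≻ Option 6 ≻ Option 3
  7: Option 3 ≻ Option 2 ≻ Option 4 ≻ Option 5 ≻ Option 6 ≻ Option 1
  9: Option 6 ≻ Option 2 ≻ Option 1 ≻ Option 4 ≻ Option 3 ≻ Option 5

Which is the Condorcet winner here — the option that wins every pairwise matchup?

Option 2 vs Option 1: 42–18
Option 2 vs Option 3: 45–15
Option 2 vs Option 4: 37–23
Option 2 vs Option 5: 47–13
Option 2 vs Option 6: 33–27
Option 2 beats every other option.

Option 2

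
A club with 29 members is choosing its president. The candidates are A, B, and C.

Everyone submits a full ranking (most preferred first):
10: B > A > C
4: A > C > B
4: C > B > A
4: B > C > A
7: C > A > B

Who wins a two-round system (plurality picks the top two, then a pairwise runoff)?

Round 1 first-place votes: A 4, B 14, C 11. B and C advance.
Runoff: B is ranked above C on 14 ballots, C above B on 15.

C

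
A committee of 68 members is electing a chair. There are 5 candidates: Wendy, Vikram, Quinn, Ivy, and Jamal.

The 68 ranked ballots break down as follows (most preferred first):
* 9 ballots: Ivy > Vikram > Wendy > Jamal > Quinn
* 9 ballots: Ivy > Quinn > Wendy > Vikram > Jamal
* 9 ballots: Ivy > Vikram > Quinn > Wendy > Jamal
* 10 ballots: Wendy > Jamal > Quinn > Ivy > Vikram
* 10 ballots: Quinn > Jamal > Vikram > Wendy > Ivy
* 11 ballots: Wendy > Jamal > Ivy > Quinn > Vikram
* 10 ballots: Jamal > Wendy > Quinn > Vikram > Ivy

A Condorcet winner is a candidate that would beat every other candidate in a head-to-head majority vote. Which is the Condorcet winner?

Wendy

Wendy vs Vikram: 40–28
Wendy vs Quinn: 40–28
Wendy vs Ivy: 41–27
Wendy vs Jamal: 48–20
Wendy beats every other candidate.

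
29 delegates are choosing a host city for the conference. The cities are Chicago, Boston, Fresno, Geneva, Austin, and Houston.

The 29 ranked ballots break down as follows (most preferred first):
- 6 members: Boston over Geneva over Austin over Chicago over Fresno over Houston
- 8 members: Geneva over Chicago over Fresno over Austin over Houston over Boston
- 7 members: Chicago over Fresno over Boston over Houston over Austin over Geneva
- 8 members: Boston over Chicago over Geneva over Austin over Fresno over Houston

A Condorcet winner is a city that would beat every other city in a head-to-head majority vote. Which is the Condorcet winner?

Chicago vs Boston: 15–14
Chicago vs Fresno: 29–0
Chicago vs Geneva: 15–14
Chicago vs Austin: 23–6
Chicago vs Houston: 29–0
Chicago beats every other city.

Chicago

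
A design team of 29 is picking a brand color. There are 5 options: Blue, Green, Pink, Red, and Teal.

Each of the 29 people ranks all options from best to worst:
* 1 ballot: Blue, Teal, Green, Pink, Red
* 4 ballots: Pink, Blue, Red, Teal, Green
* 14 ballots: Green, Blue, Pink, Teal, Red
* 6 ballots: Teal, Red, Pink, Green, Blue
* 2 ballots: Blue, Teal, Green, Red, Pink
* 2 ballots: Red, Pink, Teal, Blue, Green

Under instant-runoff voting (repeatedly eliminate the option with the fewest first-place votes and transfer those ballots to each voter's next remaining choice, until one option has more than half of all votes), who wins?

Teal

Round 1: Blue 3, Green 14, Pink 4, Red 2, Teal 6. Red eliminated.
Round 2: Blue 3, Green 14, Pink 6, Teal 6. Blue eliminated.
Round 3: Green 14, Pink 6, Teal 9. Pink eliminated.
Round 4: Green 14, Teal 15. Teal has a majority (≥15).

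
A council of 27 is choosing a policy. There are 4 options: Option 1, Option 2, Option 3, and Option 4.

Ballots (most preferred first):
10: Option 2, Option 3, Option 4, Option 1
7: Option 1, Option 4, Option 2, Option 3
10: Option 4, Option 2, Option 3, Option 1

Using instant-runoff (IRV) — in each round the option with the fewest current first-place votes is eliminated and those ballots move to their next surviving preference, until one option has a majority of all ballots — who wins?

Round 1: Option 1 7, Option 2 10, Option 3 0, Option 4 10. Option 3 eliminated.
Round 2: Option 1 7, Option 2 10, Option 4 10. Option 1 eliminated.
Round 3: Option 2 10, Option 4 17. Option 4 has a majority (≥14).

Option 4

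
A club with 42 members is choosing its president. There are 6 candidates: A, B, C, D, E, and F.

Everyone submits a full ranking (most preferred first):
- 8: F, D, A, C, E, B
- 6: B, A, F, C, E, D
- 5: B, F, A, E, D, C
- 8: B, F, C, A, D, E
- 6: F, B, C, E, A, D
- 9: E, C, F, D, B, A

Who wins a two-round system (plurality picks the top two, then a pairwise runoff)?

F

Round 1 first-place votes: A 0, B 19, C 0, D 0, E 9, F 14. B and F advance.
Runoff: B is ranked above F on 19 ballots, F above B on 23.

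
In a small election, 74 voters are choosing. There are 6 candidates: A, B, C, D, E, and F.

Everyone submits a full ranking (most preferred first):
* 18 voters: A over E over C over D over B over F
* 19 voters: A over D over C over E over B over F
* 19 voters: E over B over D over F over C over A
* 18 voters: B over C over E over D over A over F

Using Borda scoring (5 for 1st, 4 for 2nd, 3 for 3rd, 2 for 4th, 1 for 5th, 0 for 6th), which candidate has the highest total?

A: 18×5 + 19×5 + 19×0 + 18×1 = 203
B: 18×1 + 19×1 + 19×4 + 18×5 = 203
C: 18×3 + 19×3 + 19×1 + 18×4 = 202
D: 18×2 + 19×4 + 19×3 + 18×2 = 205
E: 18×4 + 19×2 + 19×5 + 18×3 = 259
F: 18×0 + 19×0 + 19×2 + 18×0 = 38

E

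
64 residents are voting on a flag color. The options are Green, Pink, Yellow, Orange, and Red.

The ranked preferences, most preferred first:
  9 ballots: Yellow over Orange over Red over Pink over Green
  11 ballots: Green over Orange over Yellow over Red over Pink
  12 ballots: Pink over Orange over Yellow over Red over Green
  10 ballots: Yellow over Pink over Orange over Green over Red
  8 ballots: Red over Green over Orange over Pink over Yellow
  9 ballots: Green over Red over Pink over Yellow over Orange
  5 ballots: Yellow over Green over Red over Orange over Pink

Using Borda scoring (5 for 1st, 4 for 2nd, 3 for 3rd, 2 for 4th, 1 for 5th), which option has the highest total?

Green: 9×1 + 11×5 + 12×1 + 10×2 + 8×4 + 9×5 + 5×4 = 193
Pink: 9×2 + 11×1 + 12×5 + 10×4 + 8×2 + 9×3 + 5×1 = 177
Yellow: 9×5 + 11×3 + 12×3 + 10×5 + 8×1 + 9×2 + 5×5 = 215
Orange: 9×4 + 11×4 + 12×4 + 10×3 + 8×3 + 9×1 + 5×2 = 201
Red: 9×3 + 11×2 + 12×2 + 10×1 + 8×5 + 9×4 + 5×3 = 174

Yellow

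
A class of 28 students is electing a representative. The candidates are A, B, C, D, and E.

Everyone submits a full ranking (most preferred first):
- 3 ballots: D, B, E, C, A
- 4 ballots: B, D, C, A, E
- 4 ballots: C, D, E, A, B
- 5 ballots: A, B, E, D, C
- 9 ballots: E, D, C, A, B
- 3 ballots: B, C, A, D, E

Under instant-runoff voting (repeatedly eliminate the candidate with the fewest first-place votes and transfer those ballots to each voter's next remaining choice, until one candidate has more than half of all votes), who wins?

Round 1: A 5, B 7, C 4, D 3, E 9. D eliminated.
Round 2: A 5, B 10, C 4, E 9. C eliminated.
Round 3: A 5, B 10, E 13. A eliminated.
Round 4: B 15, E 13. B has a majority (≥15).

B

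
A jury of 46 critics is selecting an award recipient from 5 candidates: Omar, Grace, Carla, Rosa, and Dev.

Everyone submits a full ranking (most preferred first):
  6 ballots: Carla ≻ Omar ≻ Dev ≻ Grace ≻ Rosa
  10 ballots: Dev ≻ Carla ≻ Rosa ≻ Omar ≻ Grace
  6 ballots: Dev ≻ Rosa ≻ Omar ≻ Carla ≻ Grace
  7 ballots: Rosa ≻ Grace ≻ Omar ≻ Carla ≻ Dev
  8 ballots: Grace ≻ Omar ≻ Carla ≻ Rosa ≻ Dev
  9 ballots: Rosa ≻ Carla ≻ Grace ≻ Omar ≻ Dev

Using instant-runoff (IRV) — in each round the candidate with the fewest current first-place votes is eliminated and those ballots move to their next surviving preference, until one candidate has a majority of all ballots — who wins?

Round 1: Omar 0, Grace 8, Carla 6, Rosa 16, Dev 16. Omar eliminated.
Round 2: Grace 8, Carla 6, Rosa 16, Dev 16. Carla eliminated.
Round 3: Grace 8, Rosa 16, Dev 22. Grace eliminated.
Round 4: Rosa 24, Dev 22. Rosa has a majority (≥24).

Rosa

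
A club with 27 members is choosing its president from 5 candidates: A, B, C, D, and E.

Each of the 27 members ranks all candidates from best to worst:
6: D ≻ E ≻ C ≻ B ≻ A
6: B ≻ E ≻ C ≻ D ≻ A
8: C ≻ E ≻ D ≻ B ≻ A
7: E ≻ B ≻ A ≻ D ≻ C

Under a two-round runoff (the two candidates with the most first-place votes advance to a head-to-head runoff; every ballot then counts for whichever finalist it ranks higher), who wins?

Round 1 first-place votes: A 0, B 6, C 8, D 6, E 7. C and E advance.
Runoff: C is ranked above E on 8 ballots, E above C on 19.

E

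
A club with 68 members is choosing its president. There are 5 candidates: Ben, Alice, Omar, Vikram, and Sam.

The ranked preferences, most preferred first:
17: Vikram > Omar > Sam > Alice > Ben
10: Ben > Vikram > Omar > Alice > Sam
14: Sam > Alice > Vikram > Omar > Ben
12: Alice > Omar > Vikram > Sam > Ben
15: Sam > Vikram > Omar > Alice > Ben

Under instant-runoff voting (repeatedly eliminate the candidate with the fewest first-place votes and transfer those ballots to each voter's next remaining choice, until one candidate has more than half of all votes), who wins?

Round 1: Ben 10, Alice 12, Omar 0, Vikram 17, Sam 29. Omar eliminated.
Round 2: Ben 10, Alice 12, Vikram 17, Sam 29. Ben eliminated.
Round 3: Alice 12, Vikram 27, Sam 29. Alice eliminated.
Round 4: Vikram 39, Sam 29. Vikram has a majority (≥35).

Vikram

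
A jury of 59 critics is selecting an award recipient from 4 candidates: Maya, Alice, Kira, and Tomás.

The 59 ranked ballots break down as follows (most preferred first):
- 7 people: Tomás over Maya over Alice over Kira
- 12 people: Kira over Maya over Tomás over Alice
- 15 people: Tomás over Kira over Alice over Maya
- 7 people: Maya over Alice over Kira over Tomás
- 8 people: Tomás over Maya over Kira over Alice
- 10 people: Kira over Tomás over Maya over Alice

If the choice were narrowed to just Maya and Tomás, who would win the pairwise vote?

Maya is ranked above Tomás on 19 ballots; Tomás above Maya on 40.

Tomás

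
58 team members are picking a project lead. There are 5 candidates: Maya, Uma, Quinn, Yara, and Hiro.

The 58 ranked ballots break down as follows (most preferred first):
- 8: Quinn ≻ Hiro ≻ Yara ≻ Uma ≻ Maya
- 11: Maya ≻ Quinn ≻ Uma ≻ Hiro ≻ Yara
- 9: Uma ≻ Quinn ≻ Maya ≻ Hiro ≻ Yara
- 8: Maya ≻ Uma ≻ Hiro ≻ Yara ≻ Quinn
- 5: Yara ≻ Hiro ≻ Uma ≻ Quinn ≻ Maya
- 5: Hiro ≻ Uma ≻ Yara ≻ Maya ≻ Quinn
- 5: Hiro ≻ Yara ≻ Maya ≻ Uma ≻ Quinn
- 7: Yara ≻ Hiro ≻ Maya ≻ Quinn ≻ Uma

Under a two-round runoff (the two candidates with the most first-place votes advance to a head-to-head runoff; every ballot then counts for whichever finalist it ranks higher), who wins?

Round 1 first-place votes: Maya 19, Uma 9, Quinn 8, Yara 12, Hiro 10. Maya and Yara advance.
Runoff: Maya is ranked above Yara on 28 ballots, Yara above Maya on 30.

Yara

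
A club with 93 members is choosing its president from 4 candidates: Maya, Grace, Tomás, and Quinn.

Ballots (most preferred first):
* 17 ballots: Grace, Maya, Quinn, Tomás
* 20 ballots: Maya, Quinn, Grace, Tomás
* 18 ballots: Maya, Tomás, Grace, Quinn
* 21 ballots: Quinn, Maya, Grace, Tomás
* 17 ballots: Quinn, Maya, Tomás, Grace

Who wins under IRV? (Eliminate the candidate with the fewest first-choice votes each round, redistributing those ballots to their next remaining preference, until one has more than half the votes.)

Round 1: Maya 38, Grace 17, Tomás 0, Quinn 38. Tomás eliminated.
Round 2: Maya 38, Grace 17, Quinn 38. Grace eliminated.
Round 3: Maya 55, Quinn 38. Maya has a majority (≥47).

Maya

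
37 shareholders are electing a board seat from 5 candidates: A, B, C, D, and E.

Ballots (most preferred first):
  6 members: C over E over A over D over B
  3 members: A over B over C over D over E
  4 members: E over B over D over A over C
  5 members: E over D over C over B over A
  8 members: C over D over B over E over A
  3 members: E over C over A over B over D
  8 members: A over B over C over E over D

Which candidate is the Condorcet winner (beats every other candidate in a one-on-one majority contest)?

C

C vs A: 22–15
C vs B: 22–15
C vs D: 28–9
C vs E: 25–12
C beats every other candidate.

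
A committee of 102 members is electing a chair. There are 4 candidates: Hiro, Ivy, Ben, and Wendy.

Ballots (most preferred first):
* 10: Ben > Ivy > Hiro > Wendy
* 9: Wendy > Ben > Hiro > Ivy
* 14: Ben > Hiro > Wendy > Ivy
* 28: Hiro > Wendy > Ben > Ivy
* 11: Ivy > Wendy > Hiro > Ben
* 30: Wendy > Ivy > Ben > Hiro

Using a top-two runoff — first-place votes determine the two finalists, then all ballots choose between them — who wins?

Hiro

Round 1 first-place votes: Hiro 28, Ivy 11, Ben 24, Wendy 39. Wendy and Hiro advance.
Runoff: Wendy is ranked above Hiro on 50 ballots, Hiro above Wendy on 52.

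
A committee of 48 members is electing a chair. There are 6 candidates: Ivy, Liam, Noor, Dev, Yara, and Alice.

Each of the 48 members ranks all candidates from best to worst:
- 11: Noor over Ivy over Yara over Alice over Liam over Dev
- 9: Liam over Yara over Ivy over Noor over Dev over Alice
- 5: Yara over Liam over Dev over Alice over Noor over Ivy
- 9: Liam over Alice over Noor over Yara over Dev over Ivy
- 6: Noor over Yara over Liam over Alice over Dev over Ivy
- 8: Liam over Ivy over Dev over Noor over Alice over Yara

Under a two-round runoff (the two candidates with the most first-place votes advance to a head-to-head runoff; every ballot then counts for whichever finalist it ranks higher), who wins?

Liam

Round 1 first-place votes: Ivy 0, Liam 26, Noor 17, Dev 0, Yara 5, Alice 0. Liam and Noor advance.
Runoff: Liam is ranked above Noor on 31 ballots, Noor above Liam on 17.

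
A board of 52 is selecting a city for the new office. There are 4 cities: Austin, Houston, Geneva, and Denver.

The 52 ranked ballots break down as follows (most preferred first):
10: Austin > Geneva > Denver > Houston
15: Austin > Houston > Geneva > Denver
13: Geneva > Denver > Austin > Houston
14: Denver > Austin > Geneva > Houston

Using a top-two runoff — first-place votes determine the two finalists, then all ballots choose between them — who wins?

Round 1 first-place votes: Austin 25, Houston 0, Geneva 13, Denver 14. Austin and Denver advance.
Runoff: Austin is ranked above Denver on 25 ballots, Denver above Austin on 27.

Denver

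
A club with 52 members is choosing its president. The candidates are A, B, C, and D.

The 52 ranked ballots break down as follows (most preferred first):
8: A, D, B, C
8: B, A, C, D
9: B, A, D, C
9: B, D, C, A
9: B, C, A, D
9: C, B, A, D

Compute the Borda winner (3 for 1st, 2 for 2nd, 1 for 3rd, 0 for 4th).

B

A: 8×3 + 8×2 + 9×2 + 9×0 + 9×1 + 9×1 = 76
B: 8×1 + 8×3 + 9×3 + 9×3 + 9×3 + 9×2 = 131
C: 8×0 + 8×1 + 9×0 + 9×1 + 9×2 + 9×3 = 62
D: 8×2 + 8×0 + 9×1 + 9×2 + 9×0 + 9×0 = 43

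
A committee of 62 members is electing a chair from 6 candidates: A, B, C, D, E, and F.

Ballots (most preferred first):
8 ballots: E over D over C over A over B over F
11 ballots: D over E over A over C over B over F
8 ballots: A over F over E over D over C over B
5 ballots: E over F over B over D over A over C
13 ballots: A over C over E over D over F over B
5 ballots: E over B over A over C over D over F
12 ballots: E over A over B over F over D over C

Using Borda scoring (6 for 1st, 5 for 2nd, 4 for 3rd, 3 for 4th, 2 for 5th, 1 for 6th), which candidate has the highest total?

A: 8×3 + 11×4 + 8×6 + 5×2 + 13×6 + 5×4 + 12×5 = 284
B: 8×2 + 11×2 + 8×1 + 5×4 + 13×1 + 5×5 + 12×4 = 152
C: 8×4 + 11×3 + 8×2 + 5×1 + 13×5 + 5×3 + 12×1 = 178
D: 8×5 + 11×6 + 8×3 + 5×3 + 13×3 + 5×2 + 12×2 = 218
E: 8×6 + 11×5 + 8×4 + 5×6 + 13×4 + 5×6 + 12×6 = 319
F: 8×1 + 11×1 + 8×5 + 5×5 + 13×2 + 5×1 + 12×3 = 151

E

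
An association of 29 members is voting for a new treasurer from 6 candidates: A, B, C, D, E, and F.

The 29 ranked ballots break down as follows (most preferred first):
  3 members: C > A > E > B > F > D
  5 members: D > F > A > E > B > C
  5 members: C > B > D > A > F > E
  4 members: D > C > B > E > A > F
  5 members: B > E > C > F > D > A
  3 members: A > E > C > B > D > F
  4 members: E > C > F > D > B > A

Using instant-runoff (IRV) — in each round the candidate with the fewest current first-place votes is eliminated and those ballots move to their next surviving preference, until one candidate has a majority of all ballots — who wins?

E

Round 1: A 3, B 5, C 8, D 9, E 4, F 0. F eliminated.
Round 2: A 3, B 5, C 8, D 9, E 4. A eliminated.
Round 3: B 5, C 8, D 9, E 7. B eliminated.
Round 4: C 8, D 9, E 12. C eliminated.
Round 5: D 14, E 15. E has a majority (≥15).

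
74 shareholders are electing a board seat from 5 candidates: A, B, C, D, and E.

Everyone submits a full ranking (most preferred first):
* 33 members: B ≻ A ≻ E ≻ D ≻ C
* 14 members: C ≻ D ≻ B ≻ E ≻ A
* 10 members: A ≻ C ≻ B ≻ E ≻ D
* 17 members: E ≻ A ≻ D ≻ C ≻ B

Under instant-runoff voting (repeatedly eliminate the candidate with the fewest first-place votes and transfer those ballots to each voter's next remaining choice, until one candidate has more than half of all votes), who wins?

Round 1: A 10, B 33, C 14, D 0, E 17. D eliminated.
Round 2: A 10, B 33, C 14, E 17. A eliminated.
Round 3: B 33, C 24, E 17. E eliminated.
Round 4: B 33, C 41. C has a majority (≥38).

C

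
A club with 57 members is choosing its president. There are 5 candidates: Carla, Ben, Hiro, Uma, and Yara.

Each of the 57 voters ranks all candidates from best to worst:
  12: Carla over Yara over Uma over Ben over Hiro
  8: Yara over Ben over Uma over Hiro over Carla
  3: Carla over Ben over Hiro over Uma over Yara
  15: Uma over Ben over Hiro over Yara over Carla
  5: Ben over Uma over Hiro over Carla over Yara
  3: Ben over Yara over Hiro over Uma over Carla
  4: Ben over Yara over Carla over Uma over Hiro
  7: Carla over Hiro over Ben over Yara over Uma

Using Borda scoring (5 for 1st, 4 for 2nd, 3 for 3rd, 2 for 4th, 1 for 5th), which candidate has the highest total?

Carla: 12×5 + 8×1 + 3×5 + 15×1 + 5×2 + 3×1 + 4×3 + 7×5 = 158
Ben: 12×2 + 8×4 + 3×4 + 15×4 + 5×5 + 3×5 + 4×5 + 7×3 = 209
Hiro: 12×1 + 8×2 + 3×3 + 15×3 + 5×3 + 3×3 + 4×1 + 7×4 = 138
Uma: 12×3 + 8×3 + 3×2 + 15×5 + 5×4 + 3×2 + 4×2 + 7×1 = 182
Yara: 12×4 + 8×5 + 3×1 + 15×2 + 5×1 + 3×4 + 4×4 + 7×2 = 168

Ben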